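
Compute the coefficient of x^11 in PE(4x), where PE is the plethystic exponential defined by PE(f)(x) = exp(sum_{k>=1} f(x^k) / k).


With f(x) = 4x, the exponent is sum_{k>=1} 4 x^k / k = 4 * (-ln(1 - x)). Exponentiating:
PE(4x) = exp(-4 ln(1 - x)) = 1/(1 - x)^4.
By the negative binomial expansion, [x^n] 1/(1 - x)^4 = C(n + 3, 3).
For n = 11: C(14, 3) = 364.

364


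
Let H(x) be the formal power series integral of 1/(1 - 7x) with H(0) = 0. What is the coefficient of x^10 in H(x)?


1/(1 - 7x) = sum_{k>=0} 7^k x^k. Integrating termwise with H(0) = 0:
H(x) = sum_{k>=0} 7^k x^(k+1) / (k+1) = sum_{m>=1} 7^(m-1) x^m / m.
For m = 10: 7^9/10 = 40353607/10 = 40353607/10.

40353607/10


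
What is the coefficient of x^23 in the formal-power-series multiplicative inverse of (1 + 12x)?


The inverse is 1/(1 + 12x). Apply the geometric identity 1/(1 - y) = sum_{k>=0} y^k with y = -12x:
1/(1 + 12x) = sum_{k>=0} (-12)^k x^k.
So the coefficient of x^23 is (-12)^23 = -6624737266949237011120128.

-6624737266949237011120128


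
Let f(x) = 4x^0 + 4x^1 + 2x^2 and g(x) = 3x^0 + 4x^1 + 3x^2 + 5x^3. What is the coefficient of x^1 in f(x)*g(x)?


Cauchy product at x^1:
4*4 + 4*3
= 28

28


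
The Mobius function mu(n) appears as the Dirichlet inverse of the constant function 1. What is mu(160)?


160 has a squared prime factor, so mu(160) = 0.
Factorization reveals a repeated prime.

0


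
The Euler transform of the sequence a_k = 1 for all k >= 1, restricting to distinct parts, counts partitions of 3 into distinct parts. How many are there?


Partitions of 3 into distinct parts can be computed via generating function.
Product (1+x)(1+x^2)(1+x^3)...
The coefficient of x^3 = 2

2


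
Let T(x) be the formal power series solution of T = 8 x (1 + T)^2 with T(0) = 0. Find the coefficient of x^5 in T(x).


Apply the Lagrange inversion formula: if T = 8 x * phi(T) with phi(t) = (1 + t)^2, then [x^n] T = 8^n * (1/n) [t^(n-1)] phi(t)^n = 8^n * (1/n) [t^(n-1)] (1 + t)^(2n) = 8^n * (1/n) C(2n, n-1).
Using the identity C(2n, n-1) = C(2n, n) * n / (n+1), the unscaled factor equals C(2n, n) / (n+1) = C_n, the n-th Catalan number.
For n = 5: C_5 = C(10, 5) / 6 = 252/6 = 42.
With the 8^5 = 32768 factor, the coefficient is 32768 * 42 = 1376256.

1376256


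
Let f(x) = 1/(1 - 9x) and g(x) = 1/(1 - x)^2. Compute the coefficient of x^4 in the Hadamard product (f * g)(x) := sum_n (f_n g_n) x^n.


f has coefficients f_k = 9^k. For g = 1/(1 - x)^2 the coefficient is g_k = C(k + 1, 1) = k + 1. The Hadamard coefficient is (f * g)_k = 9^k * (k + 1).
For k = 4: 9^4 * 5 = 6561 * 5 = 32805.

32805


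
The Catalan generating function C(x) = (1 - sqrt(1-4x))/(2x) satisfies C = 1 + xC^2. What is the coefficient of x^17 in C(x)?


Substituting x -> x scales the n-th coefficient by 1, so [x^17] C(x) = C_17.
C_17 = C(2*17, 17)/(18) = 2333606220/18 = 129644790.
= 129644790.

129644790


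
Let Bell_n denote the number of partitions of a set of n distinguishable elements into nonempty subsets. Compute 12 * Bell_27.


Bell_27 can be computed from the Bell triangle or from Dobinski's identity Bell_n = (1/e) * sum_{k>=0} k^n / k!.
Computing Bell_27 = 545717047936059989389.
Then 12 * 545717047936059989389 = 6548604575232719872668.

6548604575232719872668


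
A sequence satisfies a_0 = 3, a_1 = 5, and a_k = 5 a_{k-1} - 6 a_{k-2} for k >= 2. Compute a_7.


The characteristic equation is t^2 - 5 t + 6 = 0, with roots r_1 = 2 and r_2 = 3 (so c_1 = r_1 + r_2, c_2 = -r_1 r_2 as required).
One can use the closed form a_n = A r_1^n + B r_2^n, but direct iteration is more reliable:
a_0 = 3, a_1 = 5, a_2 = 7, a_3 = 5, a_4 = -17, a_5 = -115, a_6 = -473, a_7 = -1675.
So a_7 = -1675.

-1675


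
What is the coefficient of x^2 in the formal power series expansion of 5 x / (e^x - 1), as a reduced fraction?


The exponential generating function for Bernoulli numbers is
x / (e^x - 1) = sum_{k>=0} B_k x^k / k!.
So the coefficient of x^2 in 5 x / (e^x - 1) is 5 B_2 / 2!.
Computing: B_2 = 1/6, 2! = 2, giving
5 * 1/6 / 2 = 5/12.

5/12


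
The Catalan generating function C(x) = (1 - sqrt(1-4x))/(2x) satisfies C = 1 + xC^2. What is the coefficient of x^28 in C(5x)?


Substituting x -> 5x scales the n-th coefficient by 5^n, so [x^28] C(5x) = 5^28 * C_28.
C_28 = C(2*28, 28)/(29) = 7648690600760440/29 = 263747951750360.
So 5^28 * 263747951750360 = 37252902984619140625 * 263747951750360 = 9825376858948171138763427734375000.

9825376858948171138763427734375000


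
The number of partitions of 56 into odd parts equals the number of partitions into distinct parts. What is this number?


Computing partitions of 56 into odd parts (1, 3, 5, ...):
Using the generating function prod_{k>=0} 1/(1-x^(2k+1)),
the count is 7108

7108


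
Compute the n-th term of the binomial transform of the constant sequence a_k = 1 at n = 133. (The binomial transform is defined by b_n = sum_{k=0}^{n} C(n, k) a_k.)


With a_k = 1 for all k, b_n = sum_{k=0}^{n} C(n, k) = 2^n by the binomial theorem.
For n = 133: 2^133 = 10889035741470030830827987437816582766592.

10889035741470030830827987437816582766592


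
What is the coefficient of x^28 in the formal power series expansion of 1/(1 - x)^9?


The negative binomial / multiset identity is
1/(1 - x)^r = sum_{k>=0} C(k + r - 1, r - 1) x^k.
Here r = 9 and k = 28, so the coefficient is
C(28 + 8, 8) = C(36, 8)
= 30260340

30260340


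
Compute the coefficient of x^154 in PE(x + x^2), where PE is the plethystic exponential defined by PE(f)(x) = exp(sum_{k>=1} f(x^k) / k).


With f(x) = x + x^2, the exponent is sum_{k>=1} (x^k + x^(2k)) / k = -ln(1 - x) - ln(1 - x^2). Exponentiating:
PE(x + x^2) = 1 / ((1 - x)(1 - x^2)).
This is the generating function for partitions of n into parts of size 1 or 2. The number of 2's can be any j in 0..77, and the rest are 1's, so
[x^154] = floor(154/2) + 1 = 78.

78


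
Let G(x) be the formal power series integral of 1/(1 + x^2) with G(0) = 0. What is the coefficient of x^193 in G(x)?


1/(1 + x^2) = sum_{j>=0} (-1)^j x^(2j). Integrating termwise with G(0) = 0:
G(x) = sum_{j>=0} (-1)^j x^(2j+1) / (2j+1) = arctan(x).
Only odd powers are nonzero. For x^193 write 193 = 2*96 + 1, giving
(-1)^96 / 193 = 1/193 = 1/193.

1/193


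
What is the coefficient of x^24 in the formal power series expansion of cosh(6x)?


The Maclaurin series is cosh(t) = sum_{m>=0} t^(2m) / (2m)!, so substituting t = 6x, only even powers of x are nonzero, with coefficient of x^(2m) equal to 6^(2m) / (2m)!.
For x^24 the coefficient is 6^24/24! = 4738381338321616896/620448401733239439360000 = 19131876/2505147019375.

19131876/2505147019375


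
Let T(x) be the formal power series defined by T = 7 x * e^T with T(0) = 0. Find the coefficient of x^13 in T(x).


Apply the Lagrange inversion formula: if T = 7 x * phi(T) with phi(t) = e^t, then
[x^n] T = 7^n * (1/n) [t^(n-1)] phi(t)^n = 7^n * (1/n) [t^(n-1)] e^(n t) = 7^n * (1/n) * n^(n-1) / (n-1)! = 7^n * n^(n-1) / n!.
When c = 1 this is the Cayley count of rooted labeled trees on n vertices, divided by n!.
For n = 13: 7^13 * 13^12 / 13! = 96889010407 * 23298085122481/6227020800 = 24805806724123444820437/68428800.

24805806724123444820437/68428800


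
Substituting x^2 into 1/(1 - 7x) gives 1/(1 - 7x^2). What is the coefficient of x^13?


Since 1/(1 - 7x^2) only has even powers of x,
the coefficient of x^13 (odd) is 0.

0


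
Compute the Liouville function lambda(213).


The Liouville function is lambda(k) = (-1)^Omega(k), where Omega(k) counts the prime factors of k with multiplicity.
Factoring: 213 = 3 * 71, so Omega(213) = 2.
lambda(213) = (-1)^2 = 1.

1


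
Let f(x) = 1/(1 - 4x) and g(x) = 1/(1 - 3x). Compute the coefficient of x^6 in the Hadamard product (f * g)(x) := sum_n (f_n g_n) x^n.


f has coefficients f_k = 4^k and g has coefficients g_k = 3^k, so the Hadamard product has coefficient (f*g)_k = 4^k * 3^k = 12^k.
For k = 6: 12^6 = 2985984.

2985984


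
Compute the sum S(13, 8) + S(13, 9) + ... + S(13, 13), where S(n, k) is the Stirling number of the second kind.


By definition, S(n, k) counts partitions of an n-set into exactly k nonempty blocks.
Computing row n = 13 for k = 8..13:
S(13, k): 1899612, 359502, 39325, 2431, 78, 1
Sum = 2300949.

2300949


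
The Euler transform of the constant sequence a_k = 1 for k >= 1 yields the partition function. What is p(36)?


The Euler transform converts the sequence a_k = 1 into the number of integer partitions.
Using the recurrence or dynamic programming:
p(36) = 17977

17977


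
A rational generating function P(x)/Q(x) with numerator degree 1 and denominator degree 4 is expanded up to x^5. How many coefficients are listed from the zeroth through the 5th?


Expanding up to x^5 gives the coefficients for x^0, x^1, ..., x^5.
That is 5 + 1 = 6 coefficients in total.

6


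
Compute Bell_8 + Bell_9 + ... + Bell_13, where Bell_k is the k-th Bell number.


Recall Bell_k counts set partitions of a k-set (with Bell_0 = 1 by convention).
Bell_8 through Bell_13: 4140, 21147, 115975, 678570, 4213597, 27644437
Sum = 4140 + 21147 + 115975 + 678570 + 4213597 + 27644437 = 32677866.

32677866


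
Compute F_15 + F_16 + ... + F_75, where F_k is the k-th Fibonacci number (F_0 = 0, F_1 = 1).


Use the identity sum_{k=0}^{N} F_k = F_{N+2} - 1 (which follows from F_{k+2} - F_{k+1} = F_k). Then
sum_{k=15}^{75} F_k = (F_{77} - 1) - (F_{16} - 1) = F_{77} - F_{16}.
Computing: F_{77} = 5527939700884757, F_{16} = 987, so
Sum = 5527939700884757 - 987 = 5527939700883770.

5527939700883770


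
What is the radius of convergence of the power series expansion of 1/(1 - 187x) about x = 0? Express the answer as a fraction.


Expanding 1/(1 - 187x) = sum_{k>=0} 187^k x^k, the series converges when |187x| < 1, i.e., |x| < 1/187.
So the radius of convergence is 1/187 = 1/187.

1/187


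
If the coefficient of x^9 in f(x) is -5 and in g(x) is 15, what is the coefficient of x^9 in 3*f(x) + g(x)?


Scalar multiplication scales coefficients: 3 * -5 = -15.
Then add the g coefficient: -15 + 15
= 0

0


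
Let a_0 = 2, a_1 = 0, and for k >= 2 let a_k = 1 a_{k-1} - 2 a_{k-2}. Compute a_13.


Iterating the recurrence forward:
a_0 = 2
a_1 = 0
a_2 = 1*0 - 2*2 = -4
a_3 = 1*-4 - 2*0 = -4
a_4 = 1*-4 - 2*-4 = 4
a_5 = 1*4 - 2*-4 = 12
a_6 = 1*12 - 2*4 = 4
a_7 = 1*4 - 2*12 = -20
a_8 = 1*-20 - 2*4 = -28
a_9 = 1*-28 - 2*-20 = 12
a_10 = 1*12 - 2*-28 = 68
a_11 = 1*68 - 2*12 = 44
a_12 = 1*44 - 2*68 = -92
a_13 = 1*-92 - 2*44 = -180
So a_13 = -180.

-180


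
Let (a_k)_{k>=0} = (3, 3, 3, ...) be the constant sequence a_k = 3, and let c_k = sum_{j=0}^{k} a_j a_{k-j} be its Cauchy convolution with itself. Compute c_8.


Since a_j = 3 for all j >= 0, the convolution sum becomes
c_k = sum_{j=0}^{k} 3 * 3 = 9 * (k + 1).
Equivalently, the generating function of (a_k) is 3/(1 - x) and its square is 9/(1 - x)^2 = sum_{k>=0} 9(k + 1) x^k.
For k = 8: 9 * 9 = 81.

81


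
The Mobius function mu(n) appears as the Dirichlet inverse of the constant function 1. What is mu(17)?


17 = 17 (all distinct primes).
mu(17) = (-1)^1 = -1

-1


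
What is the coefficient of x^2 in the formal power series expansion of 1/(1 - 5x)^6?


The general identity 1/(1 - c x)^r = sum_{k>=0} c^k C(k + r - 1, r - 1) x^k follows by substituting y = c x into 1/(1 - y)^r = sum_{k>=0} C(k + r - 1, r - 1) y^k.
For c = 5, r = 6, k = 2:
5^2 * C(7, 5) = 25 * 21 = 525.

525


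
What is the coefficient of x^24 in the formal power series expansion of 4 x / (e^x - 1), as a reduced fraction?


The exponential generating function for Bernoulli numbers is
x / (e^x - 1) = sum_{k>=0} B_k x^k / k!.
So the coefficient of x^24 in 4 x / (e^x - 1) is 4 B_24 / 24!.
Computing: B_24 = -236364091/2730, 24! = 620448401733239439360000, giving
4 * -236364091/2730 / 620448401733239439360000 = -236364091/423456034182935917363200000.

-236364091/423456034182935917363200000


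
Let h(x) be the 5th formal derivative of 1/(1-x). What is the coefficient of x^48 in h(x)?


Differentiating 5 times: d^5/dx^5 [1/(1-x)] = 5!/(1-x)^6.
The expansion 1/(1-x)^6 = sum_{k>=0} C(k+5, 5) x^k, so the coefficient of x^n in 5!/(1-x)^6 is 5! * C(n+5, 5).
For n = 48: 120 * C(53, 5) = 120 * 2869685 = 344362200

344362200


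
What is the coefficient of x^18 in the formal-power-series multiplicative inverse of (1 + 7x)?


The inverse is 1/(1 + 7x). Apply the geometric identity 1/(1 - y) = sum_{k>=0} y^k with y = -7x:
1/(1 + 7x) = sum_{k>=0} (-7)^k x^k.
So the coefficient of x^18 is (-7)^18 = 1628413597910449.

1628413597910449


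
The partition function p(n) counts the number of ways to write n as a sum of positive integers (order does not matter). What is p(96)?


Using the generating function prod_{k>=1} 1/(1-x^k), we compute p(96).
By dynamic programming over parts 1 through 96:
p(96) = 118114304

118114304


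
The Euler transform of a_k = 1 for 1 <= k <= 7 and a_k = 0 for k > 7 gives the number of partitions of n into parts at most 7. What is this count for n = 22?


Partitions of 22 into parts at most 7:
Using generating function (1-x)^(-1)(1-x^2)^(-1)...(1-x^7)^(-1),
the coefficient of x^22 = 522

522


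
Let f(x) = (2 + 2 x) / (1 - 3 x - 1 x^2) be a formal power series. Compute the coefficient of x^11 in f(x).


Write f(x) = sum_{k>=0} a_k x^k. Multiplying both sides by 1 - 3 x - 1 x^2 gives
(1 - 3 x - 1 x^2) sum_{k>=0} a_k x^k = 2 + 2 x.
Matching coefficients:
 x^0: a_0 = 2
 x^1: a_1 - 3 a_0 = 2  =>  a_1 = 3*2 + 2 = 8
 x^k (k >= 2): a_k = 3 a_{k-1} + 1 a_{k-2}.
Iterating: a_2 = 26, a_3 = 86, a_4 = 284, a_5 = 938, a_6 = 3098, a_7 = 10232, a_8 = 33794, a_9 = 111614, a_10 = 368636, a_11 = 1217522.
So the coefficient of x^11 is 1217522.

1217522


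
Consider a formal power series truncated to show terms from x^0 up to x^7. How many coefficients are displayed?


From x^0 to x^7 inclusive, the count is 7 - 0 + 1 = 8.

8


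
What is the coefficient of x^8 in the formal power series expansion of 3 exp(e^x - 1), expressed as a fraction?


exp(e^x - 1) is the exponential generating function for the Bell numbers Bell_k: exp(e^x - 1) = sum_{k>=0} Bell_k x^k / k!.
So the coefficient of x^8 in 3 exp(e^x - 1) is 3 Bell_8 / 8!.
Computing: Bell_8 = 4140 and 8! = 40320, giving
3 * 4140/40320 = 69/224.

69/224


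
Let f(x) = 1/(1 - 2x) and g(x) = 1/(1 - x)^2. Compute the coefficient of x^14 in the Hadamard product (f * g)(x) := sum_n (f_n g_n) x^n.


f has coefficients f_k = 2^k. For g = 1/(1 - x)^2 the coefficient is g_k = C(k + 1, 1) = k + 1. The Hadamard coefficient is (f * g)_k = 2^k * (k + 1).
For k = 14: 2^14 * 15 = 16384 * 15 = 245760.

245760


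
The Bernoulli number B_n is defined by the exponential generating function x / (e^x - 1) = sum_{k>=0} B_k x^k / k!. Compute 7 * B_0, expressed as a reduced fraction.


Bernoulli numbers can also be computed recursively via B_0 = 1 and sum_{j=0}^{m} C(m+1, j) B_j = 0 for m >= 1. Odd-index Bernoulli numbers vanish for k >= 3.
Computing B_0 = 1, so 7 * B_0 = 7 * 1 = 7.

7


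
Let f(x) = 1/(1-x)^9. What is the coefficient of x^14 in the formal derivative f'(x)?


Differentiate: d/dx [ 1/(1-x)^r ] = r / (1-x)^(r+1).
Here r = 9, so f'(x) = 9 / (1-x)^10.
The expansion of 1/(1-x)^(r+1) has coefficient of x^n equal to C(n+r, r).
So the coefficient of x^14 in f'(x) is
9 * C(23, 9) = 9 * 817190 = 7354710

7354710


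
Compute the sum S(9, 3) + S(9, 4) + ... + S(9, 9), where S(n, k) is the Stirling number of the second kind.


By definition, S(n, k) counts partitions of an n-set into exactly k nonempty blocks.
Computing row n = 9 for k = 3..9:
S(9, k): 3025, 7770, 6951, 2646, 462, 36, 1
Sum = 20891.

20891


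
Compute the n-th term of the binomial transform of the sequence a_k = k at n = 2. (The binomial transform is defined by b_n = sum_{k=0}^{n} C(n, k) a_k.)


With a_k = k, b_n = sum_{k=0}^{n} C(n, k) k. Using k * C(n, k) = n * C(n-1, k-1) gives b_n = n * sum_{k>=1} C(n-1, k-1) = n * 2^(n-1).
For n = 2: 2 * 2^1 = 2 * 2 = 4.

4


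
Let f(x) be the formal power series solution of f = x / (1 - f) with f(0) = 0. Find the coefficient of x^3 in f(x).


Apply Lagrange inversion: f = x * phi(f) with phi(t) = 1/(1 - t), so
[x^n] f = (1/n) [t^(n-1)] phi(t)^n = (1/n) [t^(n-1)] (1 - t)^(-n) = (1/n) C(2n - 2, n - 1) = C_{n-1}.
For n = 3: C_2 = C(4, 2) / 3 = 6/3 = 2 = 2.

2


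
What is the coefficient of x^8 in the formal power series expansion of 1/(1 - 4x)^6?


The general identity 1/(1 - c x)^r = sum_{k>=0} c^k C(k + r - 1, r - 1) x^k follows by substituting y = c x into 1/(1 - y)^r = sum_{k>=0} C(k + r - 1, r - 1) y^k.
For c = 4, r = 6, k = 8:
4^8 * C(13, 5) = 65536 * 1287 = 84344832.

84344832


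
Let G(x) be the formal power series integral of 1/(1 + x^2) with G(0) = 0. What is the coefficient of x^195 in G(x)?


1/(1 + x^2) = sum_{j>=0} (-1)^j x^(2j). Integrating termwise with G(0) = 0:
G(x) = sum_{j>=0} (-1)^j x^(2j+1) / (2j+1) = arctan(x).
Only odd powers are nonzero. For x^195 write 195 = 2*97 + 1, giving
(-1)^97 / 195 = -1/195 = -1/195.

-1/195


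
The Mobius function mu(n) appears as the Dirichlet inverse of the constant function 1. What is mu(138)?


138 = 2 * 3 * 23 (all distinct primes).
mu(138) = (-1)^3 = -1

-1


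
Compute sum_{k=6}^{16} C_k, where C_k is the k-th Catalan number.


C_6 through C_16: 132, 429, 1430, 4862, 16796, 58786, 208012, 742900, 2674440, 9694845, 35357670
Sum = 132 + 429 + 1430 + 4862 + 16796 + 58786 + 208012 + 742900 + 2674440 + 9694845 + 35357670
= 48760302

48760302


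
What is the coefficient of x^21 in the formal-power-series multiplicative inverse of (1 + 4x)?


The inverse is 1/(1 + 4x). Apply the geometric identity 1/(1 - y) = sum_{k>=0} y^k with y = -4x:
1/(1 + 4x) = sum_{k>=0} (-4)^k x^k.
So the coefficient of x^21 is (-4)^21 = -4398046511104.

-4398046511104


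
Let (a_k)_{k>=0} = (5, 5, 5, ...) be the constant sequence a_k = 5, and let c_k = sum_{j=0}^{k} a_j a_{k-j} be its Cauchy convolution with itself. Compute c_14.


Since a_j = 5 for all j >= 0, the convolution sum becomes
c_k = sum_{j=0}^{k} 5 * 5 = 25 * (k + 1).
Equivalently, the generating function of (a_k) is 5/(1 - x) and its square is 25/(1 - x)^2 = sum_{k>=0} 25(k + 1) x^k.
For k = 14: 25 * 15 = 375.

375


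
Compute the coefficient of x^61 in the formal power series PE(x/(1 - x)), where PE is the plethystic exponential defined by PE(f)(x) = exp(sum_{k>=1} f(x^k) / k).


For f(x) = x/(1 - x) we have
sum_{k>=1} f(x^k) / k = sum_{k>=1} (1/k) * x^k / (1 - x^k) = sum_{k, m >= 1} x^(k m) / k,
which after exponentiating simplifies to
PE(x/(1 - x)) = prod_{k>=1} 1 / (1 - x^k).
This is the generating function for the partition function p(n), so the coefficient of x^61 is p(61).
Computing p(61) by dynamic programming over parts 1, 2, ..., 61: p(61) = 1121505.

1121505


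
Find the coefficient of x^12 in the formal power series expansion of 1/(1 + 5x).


Write 1/(1 + c x) = 1/(1 - (-c) x) and apply the geometric-series identity
1/(1 - y) = sum_{k>=0} y^k to get 1/(1 + c x) = sum_{k>=0} (-c)^k x^k.
So the coefficient of x^k is (-c)^k = (-1)^k * c^k.
Here c = 5 and k = 12:
(-5)^12 = 1 * 244140625 = 244140625

244140625


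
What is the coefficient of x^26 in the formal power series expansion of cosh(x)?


The Maclaurin series is cosh(t) = sum_{m>=0} t^(2m) / (2m)!, so substituting t = x, only even powers of x are nonzero, with coefficient of x^(2m) equal to 1 / (2m)!.
For x^26 the coefficient is 1/26! = 1/403291461126605635584000000 = 1/403291461126605635584000000.

1/403291461126605635584000000


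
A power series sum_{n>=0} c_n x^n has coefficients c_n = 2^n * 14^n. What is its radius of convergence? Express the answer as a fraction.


By the root test (Cauchy-Hadamard), the radius is R = 1 / limsup_n |c_n|^(1/n).
Here |c_n|^(1/n) = (2^n * 14^n)^(1/n) = 2 * 14 = 28 for all n.
So R = 1/28 = 1/28.

1/28


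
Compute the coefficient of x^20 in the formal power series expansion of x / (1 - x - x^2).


Let f(x) = sum_{k>=0} a_k x^k. Multiplying f(x) * (1 - x - x^2) = x and matching coefficients gives a_0 = 0, a_1 = 1, and a_k = a_{k-1} + a_{k-2} for k >= 2. These are the Fibonacci numbers F_k.
Iterating from F_0 = 0, F_1 = 1:
F_0=0, F_1=1, F_2=1, F_3=2, F_4=3, F_5=5, F_6=8, F_7=13, F_8=21, F_9=34, ...
F_20 = 6765.

6765


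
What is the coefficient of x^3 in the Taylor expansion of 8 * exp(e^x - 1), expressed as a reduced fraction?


exp(e^x - 1) = sum_{k>=0} Bell_k x^k / k!, where Bell_k is the k-th Bell number.
So the coefficient of x^3 is 8 * Bell_3 / 3!.
Computing: Bell_3 = 5 and 3! = 6, giving
8 * 5/6 = 20/3.

20/3


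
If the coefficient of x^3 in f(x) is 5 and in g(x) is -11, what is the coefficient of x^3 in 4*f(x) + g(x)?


Scalar multiplication scales coefficients: 4 * 5 = 20.
Then add the g coefficient: 20 + -11
= 9

9


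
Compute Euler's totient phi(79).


phi(n) counts integers in [1, n] coprime to n. Using the multiplicative formula phi(n) = n * prod_{p | n} (1 - 1/p):
79 = 79, so
phi(79) = 79 * (1 - 1/79) = 78.

78


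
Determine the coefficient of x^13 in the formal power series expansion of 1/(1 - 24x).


The geometric series identity gives 1/(1 - c x) = sum_{k>=0} c^k x^k, so the coefficient of x^k is c^k.
Here c = 24 and k = 13.
Computing: 24^13 = 876488338465357824

876488338465357824


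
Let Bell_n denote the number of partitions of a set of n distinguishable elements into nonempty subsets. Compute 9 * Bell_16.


Bell_16 can be computed from the Bell triangle or from Dobinski's identity Bell_n = (1/e) * sum_{k>=0} k^n / k!.
Computing Bell_16 = 10480142147.
Then 9 * 10480142147 = 94321279323.

94321279323


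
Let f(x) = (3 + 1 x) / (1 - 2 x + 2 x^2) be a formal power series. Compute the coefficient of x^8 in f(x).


Write f(x) = sum_{k>=0} a_k x^k. Multiplying both sides by 1 - 2 x + 2 x^2 gives
(1 - 2 x + 2 x^2) sum_{k>=0} a_k x^k = 3 + 1 x.
Matching coefficients:
 x^0: a_0 = 3
 x^1: a_1 - 2 a_0 = 1  =>  a_1 = 2*3 + 1 = 7
 x^k (k >= 2): a_k = 2 a_{k-1} - 2 a_{k-2}.
Iterating: a_2 = 8, a_3 = 2, a_4 = -12, a_5 = -28, a_6 = -32, a_7 = -8, a_8 = 48.
So the coefficient of x^8 is 48.

48


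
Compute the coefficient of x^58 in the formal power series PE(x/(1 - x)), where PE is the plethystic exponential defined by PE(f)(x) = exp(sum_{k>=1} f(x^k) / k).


For f(x) = x/(1 - x) we have
sum_{k>=1} f(x^k) / k = sum_{k>=1} (1/k) * x^k / (1 - x^k) = sum_{k, m >= 1} x^(k m) / k,
which after exponentiating simplifies to
PE(x/(1 - x)) = prod_{k>=1} 1 / (1 - x^k).
This is the generating function for the partition function p(n), so the coefficient of x^58 is p(58).
Computing p(58) by dynamic programming over parts 1, 2, ..., 58: p(58) = 715220.

715220


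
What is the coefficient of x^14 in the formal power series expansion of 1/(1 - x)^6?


The expansion 1/(1 - x)^r = sum_{k>=0} C(k + r - 1, r - 1) x^k follows from the multiset / negative-binomial theorem (or from repeated differentiation of the geometric series).
For r = 6 and k = 14:
C(19, 5) = 121645100408832000 / (120 * 87178291200) = 11628.

11628


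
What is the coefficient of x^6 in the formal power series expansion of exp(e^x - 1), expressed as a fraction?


exp(e^x - 1) is the exponential generating function for the Bell numbers Bell_k: exp(e^x - 1) = sum_{k>=0} Bell_k x^k / k!.
So the coefficient of x^6 in exp(e^x - 1) is Bell_6 / 6!.
Computing: Bell_6 = 203 and 6! = 720, giving
203/720 = 203/720.

203/720


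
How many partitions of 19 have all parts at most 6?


Using the generating function (1-x)^(-1)(1-x^2)^(-1)...(1-x^6)^(-1),
the coefficient of x^19 counts these restricted partitions.
Result = 235

235


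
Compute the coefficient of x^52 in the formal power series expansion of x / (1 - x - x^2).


Let f(x) = sum_{k>=0} a_k x^k. Multiplying f(x) * (1 - x - x^2) = x and matching coefficients gives a_0 = 0, a_1 = 1, and a_k = a_{k-1} + a_{k-2} for k >= 2. These are the Fibonacci numbers F_k.
Iterating from F_0 = 0, F_1 = 1:
F_0=0, F_1=1, F_2=1, F_3=2, F_4=3, F_5=5, F_6=8, F_7=13, F_8=21, F_9=34, ...
F_52 = 32951280099.

32951280099


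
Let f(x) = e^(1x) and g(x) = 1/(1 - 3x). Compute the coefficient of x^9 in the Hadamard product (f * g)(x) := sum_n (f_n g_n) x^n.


Expanding: f_k = 1^k/k! (from e^(1x)) and g_k = 3^k (from 1/(1 - 3x)). So the Hadamard coefficient (f * g)_k = 1^k 3^k / k! = (3)^k / k!.
For k = 9: 3^9/9! = 19683/362880 = 243/4480.

243/4480


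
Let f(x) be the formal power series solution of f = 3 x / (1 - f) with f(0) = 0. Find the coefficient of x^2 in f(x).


Apply Lagrange inversion: f = 3 x * phi(f) with phi(t) = 1/(1 - t), so
[x^n] f = 3^n * (1/n) [t^(n-1)] phi(t)^n = 3^n * (1/n) [t^(n-1)] (1 - t)^(-n) = 3^n * (1/n) C(2n - 2, n - 1) = 3^n * C_{n-1}.
For n = 2: C_1 = C(2, 1) / 2 = 2/2 = 1.
With the 3^2 = 9 factor, the coefficient is 9 * 1 = 9.

9


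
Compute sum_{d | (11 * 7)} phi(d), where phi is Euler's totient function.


First, 11 * 7 = 77. One classical identity is sum_{d | n} phi(d) = n (each k in [1, n] has a unique gcd with n, and among the k's with gcd(k, n) = n/d there are phi(d) of them). So the sum equals 77. We also verify directly:
Divisors of 77: 1, 7, 11, 77.
phi values: 1, 6, 10, 60.
Sum = 77.

77


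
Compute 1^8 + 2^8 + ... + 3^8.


This power sum has a closed form given by Faulhaber's formula
sum_{k=1}^{m} k^p = (1 / (p + 1)) * sum_{j=0}^{p} C(p + 1, j) B_j m^(p + 1 - j),
but for small m direct computation is fastest:
1 + 256 + 6561 = 6818.

6818


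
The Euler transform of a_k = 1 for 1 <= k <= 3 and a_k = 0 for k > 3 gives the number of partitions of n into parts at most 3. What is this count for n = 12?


Partitions of 12 into parts at most 3:
Using generating function (1-x)^(-1)(1-x^2)^(-1)(1-x^3)^(-1),
the coefficient of x^12 = 19

19


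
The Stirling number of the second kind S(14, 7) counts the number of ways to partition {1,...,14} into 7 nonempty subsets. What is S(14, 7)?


Using the explicit formula S(n,k) = (1/k!) sum_{j=0}^{k} (-1)^(k-j) C(k,j) j^n:
S(14, 7) = 49329280
Equivalently, S(n,k) is n! times the coefficient of x^n in the EGF (e^x - 1)^k / k!.

49329280


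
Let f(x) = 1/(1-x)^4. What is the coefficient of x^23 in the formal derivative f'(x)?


Differentiate: d/dx [ 1/(1-x)^r ] = r / (1-x)^(r+1).
Here r = 4, so f'(x) = 4 / (1-x)^5.
The expansion of 1/(1-x)^(r+1) has coefficient of x^n equal to C(n+r, r).
So the coefficient of x^23 in f'(x) is
4 * C(27, 4) = 4 * 17550 = 70200

70200


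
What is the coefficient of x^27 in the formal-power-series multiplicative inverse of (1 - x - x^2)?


Let the inverse be f(x) = sum_{k>=0} a_k x^k. From f(x) * (1 - x - x^2) = 1 and matching coefficients:
 x^0: a_0 = 1.
 x^1: a_1 - a_0 = 0, so a_1 = 1.
 x^k (k >= 2): a_k - a_{k-1} - a_{k-2} = 0, i.e. a_k = a_{k-1} + a_{k-2}.
This is the Fibonacci-type recurrence shifted so that a_0 = a_1 = 1.
Iterating: a_0=1, a_1=1, a_2=2, a_3=3, a_4=5, a_5=8, a_6=13, a_7=21, a_8=34, a_9=55, ...
a_27 = 317811.

317811


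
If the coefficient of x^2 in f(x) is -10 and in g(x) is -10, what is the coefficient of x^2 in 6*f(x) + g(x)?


Scalar multiplication scales coefficients: 6 * -10 = -60.
Then add the g coefficient: -60 + -10
= -70

-70


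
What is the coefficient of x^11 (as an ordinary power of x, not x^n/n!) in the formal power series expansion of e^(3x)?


The exponential series is e^y = sum_{k>=0} y^k / k!. Substituting y = 3x gives
e^(3x) = sum_{k>=0} 3^k x^k / k!.
So the coefficient of x^n is a^n/n! with a = 3, n = 11:
3^11 / 11! = 177147/39916800 = 2187/492800

2187/492800


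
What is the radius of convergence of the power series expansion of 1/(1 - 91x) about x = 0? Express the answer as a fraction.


Expanding 1/(1 - 91x) = sum_{k>=0} 91^k x^k, the series converges when |91x| < 1, i.e., |x| < 1/91.
So the radius of convergence is 1/91 = 1/91.

1/91


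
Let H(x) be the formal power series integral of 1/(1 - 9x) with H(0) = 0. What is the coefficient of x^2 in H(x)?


1/(1 - 9x) = sum_{k>=0} 9^k x^k. Integrating termwise with H(0) = 0:
H(x) = sum_{k>=0} 9^k x^(k+1) / (k+1) = sum_{m>=1} 9^(m-1) x^m / m.
For m = 2: 9^1/2 = 9/2 = 9/2.

9/2


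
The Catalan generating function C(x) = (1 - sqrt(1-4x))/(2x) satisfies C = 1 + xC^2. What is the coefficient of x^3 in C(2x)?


Substituting x -> 2x scales the n-th coefficient by 2^n, so [x^3] C(2x) = 2^3 * C_3.
C_3 = C(2*3, 3)/(4) = 20/4 = 5.
So 2^3 * 5 = 8 * 5 = 40.

40


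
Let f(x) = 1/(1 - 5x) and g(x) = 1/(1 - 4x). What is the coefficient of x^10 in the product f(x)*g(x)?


The coefficient of x^n in f*g is the Cauchy product: sum_{k=0}^{n} a^k * b^(n-k).
With a=5, b=4, n=10:
sum_{k=0}^{10} 5^k * 4^(10-k)
= 44633821

44633821


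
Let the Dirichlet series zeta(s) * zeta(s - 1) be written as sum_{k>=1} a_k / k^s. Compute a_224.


Convolution gives a_k = sum_{d | k} d * 1 = sum_{d | k} d = sigma(k), the sum of positive divisors of k.
For k = 224, the divisors are 1, 2, 4, 7, 8, 14, 16, 28, 32, 56, 112, 224, so
sigma(224) = 1 + 2 + 4 + 7 + 8 + 14 + 16 + 28 + 32 + 56 + 112 + 224 = 504.

504


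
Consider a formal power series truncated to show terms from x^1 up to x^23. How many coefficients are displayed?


From x^1 to x^23 inclusive, the count is 23 - 1 + 1 = 23.

23


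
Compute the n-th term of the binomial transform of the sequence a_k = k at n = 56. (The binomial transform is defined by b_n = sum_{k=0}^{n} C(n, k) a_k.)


With a_k = k, b_n = sum_{k=0}^{n} C(n, k) k. Using k * C(n, k) = n * C(n-1, k-1) gives b_n = n * sum_{k>=1} C(n-1, k-1) = n * 2^(n-1).
For n = 56: 56 * 2^55 = 56 * 36028797018963968 = 2017612633061982208.

2017612633061982208


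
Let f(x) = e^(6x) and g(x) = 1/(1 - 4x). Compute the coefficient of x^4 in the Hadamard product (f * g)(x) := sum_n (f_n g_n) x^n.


Expanding: f_k = 6^k/k! (from e^(6x)) and g_k = 4^k (from 1/(1 - 4x)). So the Hadamard coefficient (f * g)_k = 6^k 4^k / k! = (24)^k / k!.
For k = 4: 24^4/4! = 331776/24 = 13824.

13824


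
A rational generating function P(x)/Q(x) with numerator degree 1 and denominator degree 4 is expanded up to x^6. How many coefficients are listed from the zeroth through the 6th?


Expanding up to x^6 gives the coefficients for x^0, x^1, ..., x^6.
That is 6 + 1 = 7 coefficients in total.

7


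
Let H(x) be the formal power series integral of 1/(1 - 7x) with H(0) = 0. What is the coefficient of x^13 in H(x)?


1/(1 - 7x) = sum_{k>=0} 7^k x^k. Integrating termwise with H(0) = 0:
H(x) = sum_{k>=0} 7^k x^(k+1) / (k+1) = sum_{m>=1} 7^(m-1) x^m / m.
For m = 13: 7^12/13 = 13841287201/13 = 13841287201/13.

13841287201/13


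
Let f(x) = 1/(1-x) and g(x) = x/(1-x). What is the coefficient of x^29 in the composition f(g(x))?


First simplify the composition: f(g(x)) = 1/(1 - x/(1-x)) = (1-x)/((1-x) - x) = (1-x)/(1-2x).
Now extract the coefficient. Write (1-x)/(1-2x) = 1/(1-2x) - x/(1-2x).
The coefficient of x^n in 1/(1-2x) is 2^n, and in x/(1-2x) is 2^(n-1) (for n >= 1).
So the coefficient of x^29 is 2^29 - 2^28 = 536870912 - 268435456 = 268435456.

268435456


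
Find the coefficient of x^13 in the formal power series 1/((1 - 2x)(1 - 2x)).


By partial fractions or Cauchy convolution:
The coefficient equals sum_{k=0}^{13} 2^k * 2^(13-k).
= 114688

114688


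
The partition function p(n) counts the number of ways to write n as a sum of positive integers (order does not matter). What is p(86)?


Using the generating function prod_{k>=1} 1/(1-x^k), we compute p(86).
By dynamic programming over parts 1 through 86:
p(86) = 34262962

34262962


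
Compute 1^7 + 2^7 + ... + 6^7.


This power sum has a closed form given by Faulhaber's formula
sum_{k=1}^{m} k^p = (1 / (p + 1)) * sum_{j=0}^{p} C(p + 1, j) B_j m^(p + 1 - j),
but for small m direct computation is fastest:
1 + 128 + 2187 + 16384 + 78125 + 279936 = 376761.

376761


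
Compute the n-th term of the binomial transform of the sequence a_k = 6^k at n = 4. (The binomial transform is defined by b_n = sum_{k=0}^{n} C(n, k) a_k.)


With a_k = 6^k, b_n = sum_{k=0}^{n} C(n, k) 6^k = (1 + 6)^n by the binomial theorem.
For n = 4: (1 + 6)^4 = 7^4 = 2401.

2401


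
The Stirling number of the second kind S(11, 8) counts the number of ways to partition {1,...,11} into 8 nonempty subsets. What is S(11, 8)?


Using the explicit formula S(n,k) = (1/k!) sum_{j=0}^{k} (-1)^(k-j) C(k,j) j^n:
S(11, 8) = 11880
Equivalently, S(n,k) is n! times the coefficient of x^n in the EGF (e^x - 1)^k / k!.

11880


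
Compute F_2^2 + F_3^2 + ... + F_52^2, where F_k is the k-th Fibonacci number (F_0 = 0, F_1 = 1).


There is a standard identity sum_{k=0}^{N} F_k^2 = F_N * F_{N+1} (proved inductively from the telescoping relation F_k^2 = F_k F_{k+1} - F_{k-1} F_k). Then
sum_{k=2}^{52} F_k^2 = F_52 F_53 - F_1 F_2.
Computing: F_52 = 32951280099, F_53 = 53316291173, F_1 = 1, F_2 = 1.
Sum = 32951280099 * 53316291173 - 1 * 1 = 1756840044281364266126.

1756840044281364266126


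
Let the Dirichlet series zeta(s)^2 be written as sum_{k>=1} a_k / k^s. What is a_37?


The Dirichlet convolution of the constant function 1 with itself gives (1 * 1)(k) = sum_{d | k} 1 = d(k), the number of positive divisors of k.
Since zeta(s) = sum_{k>=1} 1/k^s, we have zeta(s)^2 = sum_{k>=1} d(k)/k^s, so a_k = d(k).
For k = 37: the divisors are 1, 37.
Count = 2.

2


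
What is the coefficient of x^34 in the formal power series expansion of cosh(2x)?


The Maclaurin series is cosh(t) = sum_{m>=0} t^(2m) / (2m)!, so substituting t = 2x, only even powers of x are nonzero, with coefficient of x^(2m) equal to 2^(2m) / (2m)!.
For x^34 the coefficient is 2^34/34! = 17179869184/295232799039604140847618609643520000000 = 4/68739242628124575327993046875.

4/68739242628124575327993046875


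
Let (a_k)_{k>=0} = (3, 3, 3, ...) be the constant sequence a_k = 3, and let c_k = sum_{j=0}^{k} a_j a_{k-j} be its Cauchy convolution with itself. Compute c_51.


Since a_j = 3 for all j >= 0, the convolution sum becomes
c_k = sum_{j=0}^{k} 3 * 3 = 9 * (k + 1).
Equivalently, the generating function of (a_k) is 3/(1 - x) and its square is 9/(1 - x)^2 = sum_{k>=0} 9(k + 1) x^k.
For k = 51: 9 * 52 = 468.

468


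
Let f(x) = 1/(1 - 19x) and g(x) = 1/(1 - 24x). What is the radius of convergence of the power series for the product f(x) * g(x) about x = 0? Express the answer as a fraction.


The radius of 1/(1 - 19x) is 1/19 (nearest singularity at x = 1/19), and the radius of 1/(1 - 24x) is 1/24.
The product f(x)*g(x) = 1/((1 - 19x)(1 - 24x)) has singularities at both 1/19 and 1/24, so its radius of convergence is the distance to the nearest one:
min(1/19, 1/24) = 1/24.

1/24


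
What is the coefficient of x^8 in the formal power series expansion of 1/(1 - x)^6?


The expansion 1/(1 - x)^r = sum_{k>=0} C(k + r - 1, r - 1) x^k follows from the multiset / negative-binomial theorem (or from repeated differentiation of the geometric series).
For r = 6 and k = 8:
C(13, 5) = 6227020800 / (120 * 40320) = 1287.

1287


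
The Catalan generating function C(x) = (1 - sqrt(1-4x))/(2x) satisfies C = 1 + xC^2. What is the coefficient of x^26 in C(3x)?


Substituting x -> 3x scales the n-th coefficient by 3^n, so [x^26] C(3x) = 3^26 * C_26.
C_26 = C(2*26, 26)/(27) = 495918532948104/27 = 18367353072152.
So 3^26 * 18367353072152 = 2541865828329 * 18367353072152 = 46687347130956846382594008.

46687347130956846382594008


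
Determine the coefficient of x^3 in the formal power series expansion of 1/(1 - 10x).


The geometric series identity gives 1/(1 - c x) = sum_{k>=0} c^k x^k, so the coefficient of x^k is c^k.
Here c = 10 and k = 3.
Computing: 10^3 = 1000

1000


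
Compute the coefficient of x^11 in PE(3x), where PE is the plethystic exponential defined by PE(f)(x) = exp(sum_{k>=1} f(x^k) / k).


With f(x) = 3x, the exponent is sum_{k>=1} 3 x^k / k = 3 * (-ln(1 - x)). Exponentiating:
PE(3x) = exp(-3 ln(1 - x)) = 1/(1 - x)^3.
By the negative binomial expansion, [x^n] 1/(1 - x)^3 = C(n + 2, 2).
For n = 11: C(13, 2) = 78.

78


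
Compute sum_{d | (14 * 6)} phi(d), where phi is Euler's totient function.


First, 14 * 6 = 84. One classical identity is sum_{d | n} phi(d) = n (each k in [1, n] has a unique gcd with n, and among the k's with gcd(k, n) = n/d there are phi(d) of them). So the sum equals 84. We also verify directly:
Divisors of 84: 1, 2, 3, 4, 6, 7, 12, 14, 21, 28, 42, 84.
phi values: 1, 1, 2, 2, 2, 6, 4, 6, 12, 12, 12, 24.
Sum = 84.

84


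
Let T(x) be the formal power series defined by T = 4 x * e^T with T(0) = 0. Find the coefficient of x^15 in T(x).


Apply the Lagrange inversion formula: if T = 4 x * phi(T) with phi(t) = e^t, then
[x^n] T = 4^n * (1/n) [t^(n-1)] phi(t)^n = 4^n * (1/n) [t^(n-1)] e^(n t) = 4^n * (1/n) * n^(n-1) / (n-1)! = 4^n * n^(n-1) / n!.
When c = 1 this is the Cayley count of rooted labeled trees on n vertices, divided by n!.
For n = 15: 4^15 * 15^14 / 15! = 1073741824 * 29192926025390625/1307674368000 = 167961600000000000/7007.

167961600000000000/7007


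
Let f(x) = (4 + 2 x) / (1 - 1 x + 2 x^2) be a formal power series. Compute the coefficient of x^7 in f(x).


Write f(x) = sum_{k>=0} a_k x^k. Multiplying both sides by 1 - 1 x + 2 x^2 gives
(1 - 1 x + 2 x^2) sum_{k>=0} a_k x^k = 4 + 2 x.
Matching coefficients:
 x^0: a_0 = 4
 x^1: a_1 - 1 a_0 = 2  =>  a_1 = 1*4 + 2 = 6
 x^k (k >= 2): a_k = 1 a_{k-1} - 2 a_{k-2}.
Iterating: a_2 = -2, a_3 = -14, a_4 = -10, a_5 = 18, a_6 = 38, a_7 = 2.
So the coefficient of x^7 is 2.

2


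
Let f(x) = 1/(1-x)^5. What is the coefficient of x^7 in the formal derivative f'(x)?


Differentiate: d/dx [ 1/(1-x)^r ] = r / (1-x)^(r+1).
Here r = 5, so f'(x) = 5 / (1-x)^6.
The expansion of 1/(1-x)^(r+1) has coefficient of x^n equal to C(n+r, r).
So the coefficient of x^7 in f'(x) is
5 * C(12, 5) = 5 * 792 = 3960

3960


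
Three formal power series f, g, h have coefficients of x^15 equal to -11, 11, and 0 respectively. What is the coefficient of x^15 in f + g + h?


Series addition is componentwise:
-11 + 11 + 0
= 0

0


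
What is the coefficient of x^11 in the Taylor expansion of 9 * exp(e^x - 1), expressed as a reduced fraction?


exp(e^x - 1) = sum_{k>=0} Bell_k x^k / k!, where Bell_k is the k-th Bell number.
So the coefficient of x^11 is 9 * Bell_11 / 11!.
Computing: Bell_11 = 678570 and 11! = 39916800, giving
9 * 678570/39916800 = 22619/147840.

22619/147840


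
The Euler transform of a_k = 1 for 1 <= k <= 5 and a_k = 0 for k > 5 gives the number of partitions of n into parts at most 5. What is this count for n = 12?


Partitions of 12 into parts at most 5:
Using generating function (1-x)^(-1)(1-x^2)^(-1)...(1-x^5)^(-1),
the coefficient of x^12 = 47

47


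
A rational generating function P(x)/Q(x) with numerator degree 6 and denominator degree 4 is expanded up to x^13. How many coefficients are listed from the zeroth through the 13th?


Expanding up to x^13 gives the coefficients for x^0, x^1, ..., x^13.
That is 13 + 1 = 14 coefficients in total.

14


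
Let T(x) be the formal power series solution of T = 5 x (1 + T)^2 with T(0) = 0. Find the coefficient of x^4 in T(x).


Apply the Lagrange inversion formula: if T = 5 x * phi(T) with phi(t) = (1 + t)^2, then [x^n] T = 5^n * (1/n) [t^(n-1)] phi(t)^n = 5^n * (1/n) [t^(n-1)] (1 + t)^(2n) = 5^n * (1/n) C(2n, n-1).
Using the identity C(2n, n-1) = C(2n, n) * n / (n+1), the unscaled factor equals C(2n, n) / (n+1) = C_n, the n-th Catalan number.
For n = 4: C_4 = C(8, 4) / 5 = 70/5 = 14.
With the 5^4 = 625 factor, the coefficient is 625 * 14 = 8750.

8750


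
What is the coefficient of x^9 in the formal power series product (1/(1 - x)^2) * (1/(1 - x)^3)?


Combine the factors: (1/(1 - x)^2) * (1/(1 - x)^3) = 1/(1 - x)^5.
Then use 1/(1 - x)^r = sum_{k>=0} C(k + r - 1, r - 1) x^k with r = 5 and k = 9:
C(13, 4) = 715.

715
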